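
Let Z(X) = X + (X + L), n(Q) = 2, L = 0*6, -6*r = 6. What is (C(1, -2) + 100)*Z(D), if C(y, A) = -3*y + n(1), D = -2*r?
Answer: 396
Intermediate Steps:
r = -1 (r = -1/6*6 = -1)
L = 0
D = 2 (D = -2*(-1) = 2)
Z(X) = 2*X (Z(X) = X + (X + 0) = X + X = 2*X)
C(y, A) = 2 - 3*y (C(y, A) = -3*y + 2 = 2 - 3*y)
(C(1, -2) + 100)*Z(D) = ((2 - 3*1) + 100)*(2*2) = ((2 - 3) + 100)*4 = (-1 + 100)*4 = 99*4 = 396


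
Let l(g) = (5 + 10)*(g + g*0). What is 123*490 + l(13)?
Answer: 60465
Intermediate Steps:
l(g) = 15*g (l(g) = 15*(g + 0) = 15*g)
123*490 + l(13) = 123*490 + 15*13 = 60270 + 195 = 60465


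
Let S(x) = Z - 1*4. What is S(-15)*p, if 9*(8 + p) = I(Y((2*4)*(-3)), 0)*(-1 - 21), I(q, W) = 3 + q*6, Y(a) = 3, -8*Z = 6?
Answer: 1691/6 ≈ 281.83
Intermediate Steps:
Z = -¾ (Z = -⅛*6 = -¾ ≈ -0.75000)
I(q, W) = 3 + 6*q
S(x) = -19/4 (S(x) = -¾ - 1*4 = -¾ - 4 = -19/4)
p = -178/3 (p = -8 + ((3 + 6*3)*(-1 - 21))/9 = -8 + ((3 + 18)*(-22))/9 = -8 + (21*(-22))/9 = -8 + (⅑)*(-462) = -8 - 154/3 = -178/3 ≈ -59.333)
S(-15)*p = -19/4*(-178/3) = 1691/6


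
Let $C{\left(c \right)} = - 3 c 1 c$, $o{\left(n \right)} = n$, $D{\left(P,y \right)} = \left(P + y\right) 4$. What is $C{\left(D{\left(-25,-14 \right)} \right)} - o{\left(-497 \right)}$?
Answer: $-72511$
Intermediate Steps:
$D{\left(P,y \right)} = 4 P + 4 y$
$C{\left(c \right)} = - 3 c^{2}$ ($C{\left(c \right)} = - 3 c c = - 3 c^{2}$)
$C{\left(D{\left(-25,-14 \right)} \right)} - o{\left(-497 \right)} = - 3 \left(4 \left(-25\right) + 4 \left(-14\right)\right)^{2} - -497 = - 3 \left(-100 - 56\right)^{2} + 497 = - 3 \left(-156\right)^{2} + 497 = \left(-3\right) 24336 + 497 = -73008 + 497 = -72511$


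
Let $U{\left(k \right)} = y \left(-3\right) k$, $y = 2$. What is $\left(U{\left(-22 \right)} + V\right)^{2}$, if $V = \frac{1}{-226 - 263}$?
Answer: $\frac{4166315209}{239121} \approx 17423.0$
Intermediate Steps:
$U{\left(k \right)} = - 6 k$ ($U{\left(k \right)} = 2 \left(-3\right) k = - 6 k$)
$V = - \frac{1}{489}$ ($V = \frac{1}{-489} = - \frac{1}{489} \approx -0.002045$)
$\left(U{\left(-22 \right)} + V\right)^{2} = \left(\left(-6\right) \left(-22\right) - \frac{1}{489}\right)^{2} = \left(132 - \frac{1}{489}\right)^{2} = \left(\frac{64547}{489}\right)^{2} = \frac{4166315209}{239121}$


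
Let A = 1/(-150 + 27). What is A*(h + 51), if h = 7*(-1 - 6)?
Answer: -2/123 ≈ -0.016260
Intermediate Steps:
A = -1/123 (A = 1/(-123) = -1/123 ≈ -0.0081301)
h = -49 (h = 7*(-7) = -49)
A*(h + 51) = -(-49 + 51)/123 = -1/123*2 = -2/123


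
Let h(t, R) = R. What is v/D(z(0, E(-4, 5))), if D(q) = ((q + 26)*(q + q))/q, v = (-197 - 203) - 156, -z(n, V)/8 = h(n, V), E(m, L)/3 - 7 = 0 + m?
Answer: 139/23 ≈ 6.0435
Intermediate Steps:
E(m, L) = 21 + 3*m (E(m, L) = 21 + 3*(0 + m) = 21 + 3*m)
z(n, V) = -8*V
v = -556 (v = -400 - 156 = -556)
D(q) = 52 + 2*q (D(q) = ((26 + q)*(2*q))/q = (2*q*(26 + q))/q = 52 + 2*q)
v/D(z(0, E(-4, 5))) = -556/(52 + 2*(-8*(21 + 3*(-4)))) = -556/(52 + 2*(-8*(21 - 12))) = -556/(52 + 2*(-8*9)) = -556/(52 + 2*(-72)) = -556/(52 - 144) = -556/(-92) = -556*(-1/92) = 139/23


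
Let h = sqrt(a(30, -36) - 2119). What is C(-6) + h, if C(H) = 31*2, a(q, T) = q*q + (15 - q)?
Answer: 62 + I*sqrt(1234) ≈ 62.0 + 35.128*I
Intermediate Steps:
a(q, T) = 15 + q**2 - q (a(q, T) = q**2 + (15 - q) = 15 + q**2 - q)
C(H) = 62
h = I*sqrt(1234) (h = sqrt((15 + 30**2 - 1*30) - 2119) = sqrt((15 + 900 - 30) - 2119) = sqrt(885 - 2119) = sqrt(-1234) = I*sqrt(1234) ≈ 35.128*I)
C(-6) + h = 62 + I*sqrt(1234)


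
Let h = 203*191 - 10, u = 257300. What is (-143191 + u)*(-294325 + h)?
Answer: -29161924258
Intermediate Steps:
h = 38763 (h = 38773 - 10 = 38763)
(-143191 + u)*(-294325 + h) = (-143191 + 257300)*(-294325 + 38763) = 114109*(-255562) = -29161924258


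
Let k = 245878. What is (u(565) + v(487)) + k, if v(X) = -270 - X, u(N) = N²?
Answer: 564346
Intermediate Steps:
(u(565) + v(487)) + k = (565² + (-270 - 1*487)) + 245878 = (319225 + (-270 - 487)) + 245878 = (319225 - 757) + 245878 = 318468 + 245878 = 564346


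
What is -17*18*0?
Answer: 0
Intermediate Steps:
-17*18*0 = -306*0 = 0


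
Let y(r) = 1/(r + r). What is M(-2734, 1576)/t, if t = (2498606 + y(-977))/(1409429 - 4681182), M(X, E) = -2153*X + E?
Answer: -37641235624801836/4882276123 ≈ -7.7098e+6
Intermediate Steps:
y(r) = 1/(2*r)
M(X, E) = E - 2153*X
t = -4882276123/6393005362 (t = (2498606 + (½)/(-977))/(1409429 - 4681182) = (2498606 + (½)*(-1/977))/(-3271753) = (2498606 - 1/1954)*(-1/3271753) = (4882276123/1954)*(-1/3271753) = -4882276123/6393005362 ≈ -0.76369)
M(-2734, 1576)/t = (1576 - 2153*(-2734))/(-4882276123/6393005362) = (1576 + 5886302)*(-6393005362/4882276123) = 5887878*(-6393005362/4882276123) = -37641235624801836/4882276123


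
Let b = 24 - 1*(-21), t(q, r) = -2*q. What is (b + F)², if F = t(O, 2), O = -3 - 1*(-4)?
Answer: 1849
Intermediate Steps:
O = 1 (O = -3 + 4 = 1)
b = 45 (b = 24 + 21 = 45)
F = -2 (F = -2*1 = -2)
(b + F)² = (45 - 2)² = 43² = 1849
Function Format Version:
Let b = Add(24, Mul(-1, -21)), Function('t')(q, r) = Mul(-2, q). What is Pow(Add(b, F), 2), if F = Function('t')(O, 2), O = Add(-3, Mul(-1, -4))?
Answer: 1849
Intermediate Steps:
O = 1 (O = Add(-3, 4) = 1)
b = 45 (b = Add(24, 21) = 45)
F = -2 (F = Mul(-2, 1) = -2)
Pow(Add(b, F), 2) = Pow(Add(45, -2), 2) = Pow(43, 2) = 1849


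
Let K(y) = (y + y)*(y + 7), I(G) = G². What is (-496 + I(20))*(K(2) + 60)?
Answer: -9216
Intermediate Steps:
K(y) = 2*y*(7 + y) (K(y) = (2*y)*(7 + y) = 2*y*(7 + y))
(-496 + I(20))*(K(2) + 60) = (-496 + 20²)*(2*2*(7 + 2) + 60) = (-496 + 400)*(2*2*9 + 60) = -96*(36 + 60) = -96*96 = -9216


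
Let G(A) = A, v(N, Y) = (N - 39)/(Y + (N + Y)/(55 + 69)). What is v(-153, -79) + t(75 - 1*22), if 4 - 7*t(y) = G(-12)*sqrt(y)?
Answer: 51692/17549 + 12*sqrt(53)/7 ≈ 15.426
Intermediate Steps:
v(N, Y) = (-39 + N)/(N/124 + 125*Y/124) (v(N, Y) = (-39 + N)/(Y + (N + Y)/124) = (-39 + N)/(Y + (N + Y)*(1/124)) = (-39 + N)/(Y + (N/124 + Y/124)) = (-39 + N)/(N/124 + 125*Y/124))
t(y) = 4/7 + 12*sqrt(y)/7 (t(y) = 4/7 - (-12)*sqrt(y)/7 = 4/7 + 12*sqrt(y)/7)
v(-153, -79) + t(75 - 1*22) = 124*(-39 - 153)/(-153 + 125*(-79)) + (4/7 + 12*sqrt(75 - 1*22)/7) = 124*(-192)/(-153 - 9875) + (4/7 + 12*sqrt(75 - 22)/7) = 124*(-192)/(-10028) + (4/7 + 12*sqrt(53)/7) = 124*(-1/10028)*(-192) + (4/7 + 12*sqrt(53)/7) = 5952/2507 + (4/7 + 12*sqrt(53)/7) = 51692/17549 + 12*sqrt(53)/7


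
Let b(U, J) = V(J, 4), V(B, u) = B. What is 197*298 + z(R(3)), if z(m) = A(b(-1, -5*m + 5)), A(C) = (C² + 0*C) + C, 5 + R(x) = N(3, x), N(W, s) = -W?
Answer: 60776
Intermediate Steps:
b(U, J) = J
R(x) = -8 (R(x) = -5 - 1*3 = -5 - 3 = -8)
A(C) = C + C² (A(C) = (C² + 0) + C = C² + C = C + C²)
z(m) = (5 - 5*m)*(6 - 5*m) (z(m) = (-5*m + 5)*(1 + (-5*m + 5)) = (5 - 5*m)*(1 + (5 - 5*m)) = (5 - 5*m)*(6 - 5*m))
197*298 + z(R(3)) = 197*298 + 5*(-1 - 8)*(-6 + 5*(-8)) = 58706 + 5*(-9)*(-6 - 40) = 58706 + 5*(-9)*(-46) = 58706 + 2070 = 60776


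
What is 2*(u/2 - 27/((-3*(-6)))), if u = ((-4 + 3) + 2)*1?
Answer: -2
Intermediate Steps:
u = 1 (u = (-1 + 2)*1 = 1*1 = 1)
2*(u/2 - 27/((-3*(-6)))) = 2*(1/2 - 27/((-3*(-6)))) = 2*(1*(1/2) - 27/18) = 2*(1/2 - 27*1/18) = 2*(1/2 - 3/2) = 2*(-1) = -2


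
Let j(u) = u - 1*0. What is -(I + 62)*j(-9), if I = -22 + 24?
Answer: 576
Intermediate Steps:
I = 2
j(u) = u (j(u) = u + 0 = u)
-(I + 62)*j(-9) = -(2 + 62)*(-9) = -64*(-9) = -1*(-576) = 576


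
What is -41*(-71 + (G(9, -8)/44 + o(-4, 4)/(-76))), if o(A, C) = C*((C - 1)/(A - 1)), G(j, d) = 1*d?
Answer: 3048432/1045 ≈ 2917.2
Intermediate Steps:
G(j, d) = d
o(A, C) = C*(-1 + C)/(-1 + A) (o(A, C) = C*((-1 + C)/(-1 + A)) = C*(-1 + C)/(-1 + A))
-41*(-71 + (G(9, -8)/44 + o(-4, 4)/(-76))) = -41*(-71 + (-8/44 + (4*(-1 + 4)/(-1 - 4))/(-76))) = -41*(-71 + (-8*1/44 + (4*3/(-5))*(-1/76))) = -41*(-71 + (-2/11 + (4*(-1/5)*3)*(-1/76))) = -41*(-71 + (-2/11 - 12/5*(-1/76))) = -41*(-71 + (-2/11 + 3/95)) = -41*(-71 - 157/1045) = -41*(-74352/1045) = 3048432/1045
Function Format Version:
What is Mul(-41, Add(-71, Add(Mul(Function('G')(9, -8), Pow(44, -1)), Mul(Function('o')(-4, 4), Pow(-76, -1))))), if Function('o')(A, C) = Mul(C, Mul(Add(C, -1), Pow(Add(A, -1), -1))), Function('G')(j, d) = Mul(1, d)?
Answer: Rational(3048432, 1045) ≈ 2917.2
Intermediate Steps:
Function('G')(j, d) = d
Function('o')(A, C) = Mul(C, Pow(Add(-1, A), -1), Add(-1, C)) (Function('o')(A, C) = Mul(C, Mul(Add(-1, C), Pow(Add(-1, A), -1))) = Mul(C, Mul(Pow(Add(-1, A), -1), Add(-1, C))) = Mul(C, Pow(Add(-1, A), -1), Add(-1, C)))
Mul(-41, Add(-71, Add(Mul(Function('G')(9, -8), Pow(44, -1)), Mul(Function('o')(-4, 4), Pow(-76, -1))))) = Mul(-41, Add(-71, Add(Mul(-8, Pow(44, -1)), Mul(Mul(4, Pow(Add(-1, -4), -1), Add(-1, 4)), Pow(-76, -1))))) = Mul(-41, Add(-71, Add(Mul(-8, Rational(1, 44)), Mul(Mul(4, Pow(-5, -1), 3), Rational(-1, 76))))) = Mul(-41, Add(-71, Add(Rational(-2, 11), Mul(Mul(4, Rational(-1, 5), 3), Rational(-1, 76))))) = Mul(-41, Add(-71, Add(Rational(-2, 11), Mul(Rational(-12, 5), Rational(-1, 76))))) = Mul(-41, Add(-71, Add(Rational(-2, 11), Rational(3, 95)))) = Mul(-41, Add(-71, Rational(-157, 1045))) = Mul(-41, Rational(-74352, 1045)) = Rational(3048432, 1045)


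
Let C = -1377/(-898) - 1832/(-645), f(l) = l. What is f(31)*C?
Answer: 78532331/579210 ≈ 135.59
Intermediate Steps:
C = 2533301/579210 (C = -1377*(-1/898) - 1832*(-1/645) = 1377/898 + 1832/645 = 2533301/579210 ≈ 4.3737)
f(31)*C = 31*(2533301/579210) = 78532331/579210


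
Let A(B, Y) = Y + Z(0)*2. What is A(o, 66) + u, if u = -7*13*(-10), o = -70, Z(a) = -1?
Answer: 974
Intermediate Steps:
A(B, Y) = -2 + Y (A(B, Y) = Y - 1*2 = Y - 2 = -2 + Y)
u = 910 (u = -91*(-10) = 910)
A(o, 66) + u = (-2 + 66) + 910 = 64 + 910 = 974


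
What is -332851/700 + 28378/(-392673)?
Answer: -130721465323/274871100 ≈ -475.57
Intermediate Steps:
-332851/700 + 28378/(-392673) = -332851*1/700 + 28378*(-1/392673) = -332851/700 - 28378/392673 = -130721465323/274871100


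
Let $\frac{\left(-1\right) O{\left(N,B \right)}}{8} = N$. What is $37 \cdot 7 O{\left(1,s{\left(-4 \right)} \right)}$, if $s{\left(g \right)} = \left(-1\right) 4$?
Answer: $-2072$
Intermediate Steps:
$s{\left(g \right)} = -4$
$O{\left(N,B \right)} = - 8 N$
$37 \cdot 7 O{\left(1,s{\left(-4 \right)} \right)} = 37 \cdot 7 \left(\left(-8\right) 1\right) = 259 \left(-8\right) = -2072$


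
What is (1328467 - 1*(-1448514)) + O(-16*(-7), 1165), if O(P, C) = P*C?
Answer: 2907461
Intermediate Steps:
O(P, C) = C*P
(1328467 - 1*(-1448514)) + O(-16*(-7), 1165) = (1328467 - 1*(-1448514)) + 1165*(-16*(-7)) = (1328467 + 1448514) + 1165*112 = 2776981 + 130480 = 2907461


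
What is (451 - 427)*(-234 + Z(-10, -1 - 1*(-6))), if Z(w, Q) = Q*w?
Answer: -6816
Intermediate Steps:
(451 - 427)*(-234 + Z(-10, -1 - 1*(-6))) = (451 - 427)*(-234 + (-1 - 1*(-6))*(-10)) = 24*(-234 + (-1 + 6)*(-10)) = 24*(-234 + 5*(-10)) = 24*(-234 - 50) = 24*(-284) = -6816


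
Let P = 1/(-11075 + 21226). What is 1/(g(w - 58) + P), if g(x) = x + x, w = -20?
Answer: -10151/1583555 ≈ -0.0064103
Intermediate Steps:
g(x) = 2*x
P = 1/10151 ≈ 9.8513e-5
1/(g(w - 58) + P) = 1/(2*(-20 - 58) + 1/10151) = 1/(2*(-78) + 1/10151) = 1/(-156 + 1/10151) = 1/(-1583555/10151) = -10151/1583555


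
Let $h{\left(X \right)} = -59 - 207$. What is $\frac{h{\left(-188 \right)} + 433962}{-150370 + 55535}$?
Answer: $- \frac{433696}{94835} \approx -4.5732$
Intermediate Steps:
$h{\left(X \right)} = -266$
$\frac{h{\left(-188 \right)} + 433962}{-150370 + 55535} = \frac{-266 + 433962}{-150370 + 55535} = \frac{433696}{-94835} = 433696 \left(- \frac{1}{94835}\right) = - \frac{433696}{94835}$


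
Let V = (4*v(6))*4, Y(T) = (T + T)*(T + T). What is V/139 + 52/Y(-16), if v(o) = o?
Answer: 26383/35584 ≈ 0.74143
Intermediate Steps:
Y(T) = 4*T² (Y(T) = (2*T)*(2*T) = 4*T²)
V = 96 (V = (4*6)*4 = 24*4 = 96)
V/139 + 52/Y(-16) = 96/139 + 52/((4*(-16)²)) = 96*(1/139) + 52/((4*256)) = 96/139 + 52/1024 = 96/139 + 52*(1/1024) = 96/139 + 13/256 = 26383/35584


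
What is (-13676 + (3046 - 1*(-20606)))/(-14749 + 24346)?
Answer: 9976/9597 ≈ 1.0395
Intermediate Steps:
(-13676 + (3046 - 1*(-20606)))/(-14749 + 24346) = (-13676 + (3046 + 20606))/9597 = (-13676 + 23652)*(1/9597) = 9976*(1/9597) = 9976/9597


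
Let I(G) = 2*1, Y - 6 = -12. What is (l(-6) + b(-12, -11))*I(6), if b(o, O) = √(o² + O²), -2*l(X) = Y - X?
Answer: 2*√265 ≈ 32.558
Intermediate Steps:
Y = -6 (Y = 6 - 12 = -6)
I(G) = 2
l(X) = 3 + X/2 (l(X) = -(-6 - X)/2 = 3 + X/2)
b(o, O) = √(O² + o²)
(l(-6) + b(-12, -11))*I(6) = ((3 + (½)*(-6)) + √((-11)² + (-12)²))*2 = ((3 - 3) + √(121 + 144))*2 = (0 + √265)*2 = √265*2 = 2*√265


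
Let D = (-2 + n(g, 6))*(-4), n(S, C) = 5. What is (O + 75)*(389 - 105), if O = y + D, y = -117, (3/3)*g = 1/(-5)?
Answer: -15336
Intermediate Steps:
g = -1/5 (g = 1/(-5) = 1*(-1/5) = -1/5 ≈ -0.20000)
D = -12 (D = (-2 + 5)*(-4) = 3*(-4) = -12)
O = -129 (O = -117 - 12 = -129)
(O + 75)*(389 - 105) = (-129 + 75)*(389 - 105) = -54*284 = -15336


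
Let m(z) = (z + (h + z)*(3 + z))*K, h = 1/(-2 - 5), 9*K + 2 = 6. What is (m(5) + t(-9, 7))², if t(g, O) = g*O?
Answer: 7513081/3969 ≈ 1892.9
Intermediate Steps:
K = 4/9 (K = -2/9 + (⅑)*6 = -2/9 + ⅔ = 4/9 ≈ 0.44444)
t(g, O) = O*g
h = -⅐ (h = 1/(-7) = -⅐ ≈ -0.14286)
m(z) = 4*z/9 + 4*(3 + z)*(-⅐ + z)/9 (m(z) = (z + (-⅐ + z)*(3 + z))*(4/9) = (z + (3 + z)*(-⅐ + z))*(4/9) = 4*z/9 + 4*(3 + z)*(-⅐ + z)/9)
(m(5) + t(-9, 7))² = ((-4/21 + (4/9)*5² + (12/7)*5) + 7*(-9))² = ((-4/21 + (4/9)*25 + 60/7) - 63)² = ((-4/21 + 100/9 + 60/7) - 63)² = (1228/63 - 63)² = (-2741/63)² = 7513081/3969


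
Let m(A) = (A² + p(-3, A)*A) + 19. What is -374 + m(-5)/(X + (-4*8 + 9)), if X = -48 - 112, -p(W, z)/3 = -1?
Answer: -68471/183 ≈ -374.16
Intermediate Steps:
p(W, z) = 3 (p(W, z) = -3*(-1) = 3)
X = -160
m(A) = 19 + A² + 3*A (m(A) = (A² + 3*A) + 19 = 19 + A² + 3*A)
-374 + m(-5)/(X + (-4*8 + 9)) = -374 + (19 + (-5)² + 3*(-5))/(-160 + (-4*8 + 9)) = -374 + (19 + 25 - 15)/(-160 + (-32 + 9)) = -374 + 29/(-160 - 23) = -374 + 29/(-183) = -374 + 29*(-1/183) = -374 - 29/183 = -68471/183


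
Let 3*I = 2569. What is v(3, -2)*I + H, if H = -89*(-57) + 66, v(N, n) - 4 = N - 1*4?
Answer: 7708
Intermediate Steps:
v(N, n) = N (v(N, n) = 4 + (N - 1*4) = 4 + (N - 4) = 4 + (-4 + N) = N)
I = 2569/3 (I = (⅓)*2569 = 2569/3 ≈ 856.33)
H = 5139 (H = 5073 + 66 = 5139)
v(3, -2)*I + H = 3*(2569/3) + 5139 = 2569 + 5139 = 7708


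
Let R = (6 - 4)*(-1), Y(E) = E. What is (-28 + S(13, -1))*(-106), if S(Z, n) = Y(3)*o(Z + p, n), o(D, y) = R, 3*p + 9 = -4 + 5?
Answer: 3604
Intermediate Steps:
p = -8/3 (p = -3 + (-4 + 5)/3 = -3 + (⅓)*1 = -3 + ⅓ = -8/3 ≈ -2.6667)
R = -2 (R = 2*(-1) = -2)
o(D, y) = -2
S(Z, n) = -6 (S(Z, n) = 3*(-2) = -6)
(-28 + S(13, -1))*(-106) = (-28 - 6)*(-106) = -34*(-106) = 3604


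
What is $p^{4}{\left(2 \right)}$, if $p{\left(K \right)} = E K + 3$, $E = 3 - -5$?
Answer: $130321$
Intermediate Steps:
$E = 8$ ($E = 3 + 5 = 8$)
$p{\left(K \right)} = 3 + 8 K$ ($p{\left(K \right)} = 8 K + 3 = 3 + 8 K$)
$p^{4}{\left(2 \right)} = \left(3 + 8 \cdot 2\right)^{4} = \left(3 + 16\right)^{4} = 19^{4} = 130321$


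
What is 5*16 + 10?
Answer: 90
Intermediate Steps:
5*16 + 10 = 80 + 10 = 90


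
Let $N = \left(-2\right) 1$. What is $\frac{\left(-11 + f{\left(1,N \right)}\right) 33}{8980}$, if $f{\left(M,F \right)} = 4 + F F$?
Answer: $- \frac{99}{8980} \approx -0.011025$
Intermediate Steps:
$N = -2$
$f{\left(M,F \right)} = 4 + F^{2}$
$\frac{\left(-11 + f{\left(1,N \right)}\right) 33}{8980} = \frac{\left(-11 + \left(4 + \left(-2\right)^{2}\right)\right) 33}{8980} = \left(-11 + \left(4 + 4\right)\right) 33 \cdot \frac{1}{8980} = \left(-11 + 8\right) 33 \cdot \frac{1}{8980} = \left(-3\right) 33 \cdot \frac{1}{8980} = \left(-99\right) \frac{1}{8980} = - \frac{99}{8980}$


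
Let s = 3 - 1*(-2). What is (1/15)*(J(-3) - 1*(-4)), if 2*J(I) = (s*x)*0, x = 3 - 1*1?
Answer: 4/15 ≈ 0.26667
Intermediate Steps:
x = 2 (x = 3 - 1 = 2)
s = 5 (s = 3 + 2 = 5)
J(I) = 0 (J(I) = ((5*2)*0)/2 = (10*0)/2 = (½)*0 = 0)
(1/15)*(J(-3) - 1*(-4)) = (1/15)*(0 - 1*(-4)) = (1*(1/15))*(0 + 4) = (1/15)*4 = 4/15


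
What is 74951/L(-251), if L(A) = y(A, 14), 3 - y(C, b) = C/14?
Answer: 1049314/293 ≈ 3581.3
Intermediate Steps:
y(C, b) = 3 - C/14
L(A) = 3 - A/14
74951/L(-251) = 74951/(3 - 1/14*(-251)) = 74951/(3 + 251/14) = 74951/(293/14) = 74951*(14/293) = 1049314/293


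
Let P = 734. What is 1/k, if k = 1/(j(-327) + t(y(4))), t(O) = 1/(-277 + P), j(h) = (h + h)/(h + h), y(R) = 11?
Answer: 458/457 ≈ 1.0022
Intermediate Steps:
j(h) = 1 (j(h) = (2*h)/((2*h)) = (2*h)*(1/(2*h)) = 1)
t(O) = 1/457 (t(O) = 1/(-277 + 734) = 1/457)
k = 457/458 (k = 1/(1 + 1/457) = 1/(458/457) = 457/458 ≈ 0.99782)
1/k = 1/(457/458) = 458/457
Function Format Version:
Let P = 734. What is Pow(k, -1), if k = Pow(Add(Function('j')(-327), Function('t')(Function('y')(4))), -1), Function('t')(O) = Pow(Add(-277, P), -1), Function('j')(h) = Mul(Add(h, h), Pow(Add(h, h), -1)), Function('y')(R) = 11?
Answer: Rational(458, 457) ≈ 1.0022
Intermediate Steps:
Function('j')(h) = 1 (Function('j')(h) = Mul(Mul(2, h), Pow(Mul(2, h), -1)) = Mul(Mul(2, h), Mul(Rational(1, 2), Pow(h, -1))) = 1)
Function('t')(O) = Rational(1, 457) (Function('t')(O) = Pow(Add(-277, 734), -1) = Pow(457, -1) = Rational(1, 457))
k = Rational(457, 458) (k = Pow(Add(1, Rational(1, 457)), -1) = Pow(Rational(458, 457), -1) = Rational(457, 458) ≈ 0.99782)
Pow(k, -1) = Pow(Rational(457, 458), -1) = Rational(458, 457)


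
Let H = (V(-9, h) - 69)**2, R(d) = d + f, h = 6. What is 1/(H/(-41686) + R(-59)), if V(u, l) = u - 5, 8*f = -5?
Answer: -166744/9969667 ≈ -0.016725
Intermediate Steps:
f = -5/8 (f = (1/8)*(-5) = -5/8 ≈ -0.62500)
V(u, l) = -5 + u
R(d) = -5/8 + d (R(d) = d - 5/8 = -5/8 + d)
H = 6889 (H = ((-5 - 9) - 69)**2 = (-14 - 69)**2 = (-83)**2 = 6889)
1/(H/(-41686) + R(-59)) = 1/(6889/(-41686) + (-5/8 - 59)) = 1/(6889*(-1/41686) - 477/8) = 1/(-6889/41686 - 477/8) = 1/(-9969667/166744) = -166744/9969667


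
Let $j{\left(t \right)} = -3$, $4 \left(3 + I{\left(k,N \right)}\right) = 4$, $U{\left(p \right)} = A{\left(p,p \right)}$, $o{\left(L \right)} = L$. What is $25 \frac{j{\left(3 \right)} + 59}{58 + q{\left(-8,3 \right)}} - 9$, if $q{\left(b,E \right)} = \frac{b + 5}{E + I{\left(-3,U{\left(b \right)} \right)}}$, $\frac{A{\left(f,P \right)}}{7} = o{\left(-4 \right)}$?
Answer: $\frac{181}{11} \approx 16.455$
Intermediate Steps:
$A{\left(f,P \right)} = -28$ ($A{\left(f,P \right)} = 7 \left(-4\right) = -28$)
$U{\left(p \right)} = -28$
$I{\left(k,N \right)} = -2$ ($I{\left(k,N \right)} = -3 + \frac{1}{4} \cdot 4 = -3 + 1 = -2$)
$q{\left(b,E \right)} = \frac{5 + b}{-2 + E}$ ($q{\left(b,E \right)} = \frac{b + 5}{E - 2} = \frac{5 + b}{-2 + E}$)
$25 \frac{j{\left(3 \right)} + 59}{58 + q{\left(-8,3 \right)}} - 9 = 25 \frac{-3 + 59}{58 + \frac{5 - 8}{-2 + 3}} - 9 = 25 \frac{56}{58 + 1^{-1} \left(-3\right)} - 9 = 25 \frac{56}{58 + 1 \left(-3\right)} - 9 = 25 \frac{56}{58 - 3} - 9 = 25 \cdot \frac{56}{55} - 9 = \frac{280}{11} - 9 = \frac{181}{11}$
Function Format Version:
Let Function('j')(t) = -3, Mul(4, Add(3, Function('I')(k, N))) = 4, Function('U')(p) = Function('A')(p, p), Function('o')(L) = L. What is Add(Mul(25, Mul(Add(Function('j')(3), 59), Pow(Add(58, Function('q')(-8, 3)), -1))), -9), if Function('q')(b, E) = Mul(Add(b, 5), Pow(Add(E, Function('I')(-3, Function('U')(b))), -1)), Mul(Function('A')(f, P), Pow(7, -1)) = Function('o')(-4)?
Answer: Rational(181, 11) ≈ 16.455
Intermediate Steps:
Function('A')(f, P) = -28 (Function('A')(f, P) = Mul(7, -4) = -28)
Function('U')(p) = -28
Function('I')(k, N) = -2 (Function('I')(k, N) = Add(-3, Mul(Rational(1, 4), 4)) = Add(-3, 1) = -2)
Function('q')(b, E) = Mul(Pow(Add(-2, E), -1), Add(5, b)) (Function('q')(b, E) = Mul(Add(b, 5), Pow(Add(E, -2), -1)) = Mul(Add(5, b), Pow(Add(-2, E), -1)) = Mul(Pow(Add(-2, E), -1), Add(5, b)))
Add(Mul(25, Mul(Add(Function('j')(3), 59), Pow(Add(58, Function('q')(-8, 3)), -1))), -9) = Add(Mul(25, Mul(Add(-3, 59), Pow(Add(58, Mul(Pow(Add(-2, 3), -1), Add(5, -8))), -1))), -9) = Add(Mul(25, Mul(56, Pow(Add(58, Mul(Pow(1, -1), -3)), -1))), -9) = Add(Mul(25, Mul(56, Pow(Add(58, Mul(1, -3)), -1))), -9) = Add(Mul(25, Mul(56, Pow(Add(58, -3), -1))), -9) = Add(Mul(25, Mul(56, Pow(55, -1))), -9) = Add(Mul(25, Mul(56, Rational(1, 55))), -9) = Add(Mul(25, Rational(56, 55)), -9) = Add(Rational(280, 11), -9) = Rational(181, 11)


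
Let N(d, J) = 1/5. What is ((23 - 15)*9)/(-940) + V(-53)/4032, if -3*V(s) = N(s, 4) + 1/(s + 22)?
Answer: -675079/8811936 ≈ -0.076610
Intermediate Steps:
N(d, J) = 1/5
V(s) = -1/15 - 1/(3*(22 + s)) (V(s) = -(1/5 + 1/(s + 22))/3 = -(1/5 + 1/(22 + s))/3 = -1/15 - 1/(3*(22 + s)))
((23 - 15)*9)/(-940) + V(-53)/4032 = ((23 - 15)*9)/(-940) + ((-27 - 1*(-53))/(15*(22 - 53)))/4032 = (8*9)*(-1/940) + ((1/15)*(-27 + 53)/(-31))*(1/4032) = 72*(-1/940) + ((1/15)*(-1/31)*26)*(1/4032) = -18/235 - 26/465*1/4032 = -18/235 - 13/937440 = -675079/8811936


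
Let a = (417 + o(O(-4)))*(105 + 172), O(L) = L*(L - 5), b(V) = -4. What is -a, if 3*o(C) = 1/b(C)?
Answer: -1385831/12 ≈ -1.1549e+5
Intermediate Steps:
O(L) = L*(-5 + L)
o(C) = -1/12 (o(C) = (⅓)/(-4) = (⅓)*(-¼) = -1/12)
a = 1385831/12 (a = (417 - 1/12)*(105 + 172) = (5003/12)*277 = 1385831/12 ≈ 1.1549e+5)
-a = -1*1385831/12 = -1385831/12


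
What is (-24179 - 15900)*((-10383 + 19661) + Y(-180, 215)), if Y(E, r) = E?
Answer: -364638742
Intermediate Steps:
(-24179 - 15900)*((-10383 + 19661) + Y(-180, 215)) = (-24179 - 15900)*((-10383 + 19661) - 180) = -40079*(9278 - 180) = -40079*9098 = -364638742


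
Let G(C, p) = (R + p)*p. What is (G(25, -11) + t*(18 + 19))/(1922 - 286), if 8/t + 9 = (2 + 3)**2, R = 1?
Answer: 257/3272 ≈ 0.078545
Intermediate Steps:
t = 1/2 (t = 8/(-9 + (2 + 3)**2) = 8/(-9 + 5**2) = 8/(-9 + 25) = 8/16 = 8*(1/16) = 1/2 ≈ 0.50000)
G(C, p) = p*(1 + p) (G(C, p) = (1 + p)*p = p*(1 + p))
(G(25, -11) + t*(18 + 19))/(1922 - 286) = (-11*(1 - 11) + (18 + 19)/2)/(1922 - 286) = (-11*(-10) + (1/2)*37)/1636 = (110 + 37/2)*(1/1636) = (257/2)*(1/1636) = 257/3272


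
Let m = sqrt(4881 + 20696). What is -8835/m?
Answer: -8835*sqrt(25577)/25577 ≈ -55.244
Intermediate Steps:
m = sqrt(25577) ≈ 159.93
-8835/m = -8835*sqrt(25577)/25577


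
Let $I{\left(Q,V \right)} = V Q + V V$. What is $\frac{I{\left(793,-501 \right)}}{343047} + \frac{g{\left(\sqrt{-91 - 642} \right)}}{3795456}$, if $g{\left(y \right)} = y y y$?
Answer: $- \frac{48764}{114349} - \frac{733 i \sqrt{733}}{3795456} \approx -0.42645 - 0.0052287 i$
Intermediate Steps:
$g{\left(y \right)} = y^{3}$ ($g{\left(y \right)} = y^{2} y = y^{3}$)
$I{\left(Q,V \right)} = V^{2} + Q V$ ($I{\left(Q,V \right)} = Q V + V^{2} = V^{2} + Q V$)
$\frac{I{\left(793,-501 \right)}}{343047} + \frac{g{\left(\sqrt{-91 - 642} \right)}}{3795456} = \frac{\left(-501\right) \left(793 - 501\right)}{343047} + \frac{\left(\sqrt{-91 - 642}\right)^{3}}{3795456} = \left(-501\right) 292 \cdot \frac{1}{343047} + \left(\sqrt{-733}\right)^{3} \cdot \frac{1}{3795456} = \left(-146292\right) \frac{1}{343047} + \left(i \sqrt{733}\right)^{3} \cdot \frac{1}{3795456} = - \frac{48764}{114349} + - 733 i \sqrt{733} \cdot \frac{1}{3795456} = - \frac{48764}{114349} - \frac{733 i \sqrt{733}}{3795456}$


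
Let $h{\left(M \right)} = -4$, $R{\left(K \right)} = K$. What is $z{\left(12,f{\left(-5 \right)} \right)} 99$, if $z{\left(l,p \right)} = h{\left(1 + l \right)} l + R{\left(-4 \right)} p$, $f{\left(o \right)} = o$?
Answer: $-2772$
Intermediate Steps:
$z{\left(l,p \right)} = - 4 l - 4 p$
$z{\left(12,f{\left(-5 \right)} \right)} 99 = \left(\left(-4\right) 12 - -20\right) 99 = \left(-48 + 20\right) 99 = \left(-28\right) 99 = -2772$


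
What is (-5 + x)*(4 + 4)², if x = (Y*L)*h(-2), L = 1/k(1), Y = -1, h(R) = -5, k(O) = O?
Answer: 0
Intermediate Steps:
L = 1 (L = 1/1 = 1)
x = 5 (x = -1*1*(-5) = -1*(-5) = 5)
(-5 + x)*(4 + 4)² = (-5 + 5)*(4 + 4)² = 0*8² = 0*64 = 0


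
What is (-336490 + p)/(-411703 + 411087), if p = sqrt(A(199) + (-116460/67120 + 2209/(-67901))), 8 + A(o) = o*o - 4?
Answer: 2185/4 - sqrt(513915118326544228223)/70185732848 ≈ 545.93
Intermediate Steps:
A(o) = -12 + o**2 (A(o) = -8 + (o*o - 4) = -8 + (o**2 - 4) = -8 + (-4 + o**2) = -12 + o**2)
p = sqrt(513915118326544228223)/113937878 (p = sqrt((-12 + 199**2) + (-116460/67120 + 2209/(-67901))) = sqrt((-12 + 39601) + (-116460*1/67120 + 2209*(-1/67901))) = sqrt(39589 + (-5823/3356 - 2209/67901)) = sqrt(39589 - 402800927/227875756) = sqrt(9020970503357/227875756) = sqrt(513915118326544228223)/113937878 ≈ 198.97)
(-336490 + p)/(-411703 + 411087) = (-336490 + sqrt(513915118326544228223)/113937878)/(-411703 + 411087) = (-336490 + sqrt(513915118326544228223)/113937878)/(-616) = (-336490 + sqrt(513915118326544228223)/113937878)*(-1/616) = 2185/4 - sqrt(513915118326544228223)/70185732848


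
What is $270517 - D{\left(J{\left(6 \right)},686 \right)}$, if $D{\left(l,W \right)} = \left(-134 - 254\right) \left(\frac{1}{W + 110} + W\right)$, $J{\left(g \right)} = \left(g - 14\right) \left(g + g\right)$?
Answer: $\frac{106800412}{199} \approx 5.3669 \cdot 10^{5}$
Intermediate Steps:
$J{\left(g \right)} = 2 g \left(-14 + g\right)$ ($J{\left(g \right)} = \left(-14 + g\right) 2 g = 2 g \left(-14 + g\right)$)
$D{\left(l,W \right)} = - 388 W - \frac{388}{110 + W}$ ($D{\left(l,W \right)} = - 388 \left(\frac{1}{110 + W} + W\right) = - 388 \left(W + \frac{1}{110 + W}\right) = - 388 W - \frac{388}{110 + W}$)
$270517 - D{\left(J{\left(6 \right)},686 \right)} = 270517 - \frac{388 \left(-1 - 686^{2} - 75460\right)}{110 + 686} = 270517 - \frac{388 \left(-1 - 470596 - 75460\right)}{796} = 270517 - 388 \cdot \frac{1}{796} \left(-1 - 470596 - 75460\right) = 270517 - 388 \cdot \frac{1}{796} \left(-546057\right) = 270517 - - \frac{52967529}{199} = 270517 + \frac{52967529}{199} = \frac{106800412}{199}$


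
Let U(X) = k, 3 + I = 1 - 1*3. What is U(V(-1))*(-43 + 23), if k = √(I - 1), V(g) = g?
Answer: -20*I*√6 ≈ -48.99*I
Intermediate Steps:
I = -5 (I = -3 + (1 - 1*3) = -3 + (1 - 3) = -3 - 2 = -5)
k = I*√6 (k = √(-5 - 1) = √(-6) = I*√6 ≈ 2.4495*I)
U(X) = I*√6
U(V(-1))*(-43 + 23) = (I*√6)*(-43 + 23) = (I*√6)*(-20) = -20*I*√6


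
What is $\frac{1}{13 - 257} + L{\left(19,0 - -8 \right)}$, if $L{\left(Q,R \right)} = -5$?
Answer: $- \frac{1221}{244} \approx -5.0041$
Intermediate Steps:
$\frac{1}{13 - 257} + L{\left(19,0 - -8 \right)} = \frac{1}{13 - 257} - 5 = \frac{1}{-244} - 5 = - \frac{1}{244} - 5 = - \frac{1221}{244}$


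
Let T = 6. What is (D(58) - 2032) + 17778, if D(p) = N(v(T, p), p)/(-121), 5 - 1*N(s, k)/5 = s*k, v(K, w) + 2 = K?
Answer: 1906401/121 ≈ 15755.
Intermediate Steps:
v(K, w) = -2 + K
N(s, k) = 25 - 5*k*s (N(s, k) = 25 - 5*s*k = 25 - 5*k*s)
D(p) = -25/121 + 20*p/121 (D(p) = (25 - 5*p*(-2 + 6))/(-121) = (25 - 5*p*4)*(-1/121) = (25 - 20*p)*(-1/121) = -25/121 + 20*p/121)
(D(58) - 2032) + 17778 = ((-25/121 + (20/121)*58) - 2032) + 17778 = ((-25/121 + 1160/121) - 2032) + 17778 = (1135/121 - 2032) + 17778 = -244737/121 + 17778 = 1906401/121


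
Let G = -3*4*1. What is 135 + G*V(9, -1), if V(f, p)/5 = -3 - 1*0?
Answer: 315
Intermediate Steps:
V(f, p) = -15 (V(f, p) = 5*(-3 - 1*0) = 5*(-3 + 0) = 5*(-3) = -15)
G = -12 (G = -12*1 = -12)
135 + G*V(9, -1) = 135 - 12*(-15) = 135 + 180 = 315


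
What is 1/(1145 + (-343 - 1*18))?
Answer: 1/784 ≈ 0.0012755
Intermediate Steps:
1/(1145 + (-343 - 1*18)) = 1/(1145 + (-343 - 18)) = 1/(1145 - 361) = 1/784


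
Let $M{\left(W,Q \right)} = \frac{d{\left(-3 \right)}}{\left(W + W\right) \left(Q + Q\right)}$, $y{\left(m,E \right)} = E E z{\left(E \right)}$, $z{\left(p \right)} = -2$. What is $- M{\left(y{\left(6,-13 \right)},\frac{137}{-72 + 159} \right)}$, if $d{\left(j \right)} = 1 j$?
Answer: $- \frac{261}{185224} \approx -0.0014091$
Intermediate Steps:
$d{\left(j \right)} = j$
$y{\left(m,E \right)} = - 2 E^{2}$ ($y{\left(m,E \right)} = E E \left(-2\right) = E^{2} \left(-2\right) = - 2 E^{2}$)
$M{\left(W,Q \right)} = - \frac{3}{4 Q W}$ ($M{\left(W,Q \right)} = - \frac{3}{\left(W + W\right) \left(Q + Q\right)} = - \frac{3}{2 W 2 Q} = - \frac{3}{4 Q W}$)
$- M{\left(y{\left(6,-13 \right)},\frac{137}{-72 + 159} \right)} = - \frac{-3}{4 \frac{137}{-72 + 159} \left(- 2 \left(-13\right)^{2}\right)} = - \frac{-3}{4 \cdot \frac{137}{87} \left(\left(-2\right) 169\right)} = - \frac{-3}{4 \cdot 137 \cdot \frac{1}{87} \left(-338\right)} = - \frac{\left(-3\right) \left(-1\right)}{4 \cdot \frac{137}{87} \cdot 338} = - \frac{\left(-3\right) 87 \left(-1\right)}{4 \cdot 137 \cdot 338} = \left(-1\right) \frac{261}{185224} = - \frac{261}{185224}$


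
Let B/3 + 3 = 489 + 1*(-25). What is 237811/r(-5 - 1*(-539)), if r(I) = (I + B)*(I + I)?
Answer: 237811/2047356 ≈ 0.11616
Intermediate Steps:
B = 1383 (B = -9 + 3*(489 + 1*(-25)) = -9 + 3*(489 - 25) = -9 + 3*464 = -9 + 1392 = 1383)
r(I) = 2*I*(1383 + I) (r(I) = (I + 1383)*(I + I) = (1383 + I)*(2*I) = 2*I*(1383 + I))
237811/r(-5 - 1*(-539)) = 237811/((2*(-5 - 1*(-539))*(1383 + (-5 - 1*(-539))))) = 237811/((2*(-5 + 539)*(1383 + (-5 + 539)))) = 237811/((2*534*(1383 + 534))) = 237811/((2*534*1917)) = 237811/2047356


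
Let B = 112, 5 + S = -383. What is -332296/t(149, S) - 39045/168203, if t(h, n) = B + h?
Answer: -55903374833/43900983 ≈ -1273.4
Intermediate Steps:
S = -388 (S = -5 - 383 = -388)
t(h, n) = 112 + h
-332296/t(149, S) - 39045/168203 = -332296/(112 + 149) - 39045/168203 = -332296/261 - 39045*1/168203 = -332296*1/261 - 39045/168203 = -332296/261 - 39045/168203 = -55903374833/43900983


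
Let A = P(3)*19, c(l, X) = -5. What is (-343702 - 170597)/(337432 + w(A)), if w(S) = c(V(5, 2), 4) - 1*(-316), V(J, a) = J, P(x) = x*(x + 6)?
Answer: -171433/112581 ≈ -1.5228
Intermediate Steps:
P(x) = x*(6 + x)
A = 513 (A = (3*(6 + 3))*19 = (3*9)*19 = 27*19 = 513)
w(S) = 311 (w(S) = -5 - 1*(-316) = -5 + 316 = 311)
(-343702 - 170597)/(337432 + w(A)) = (-343702 - 170597)/(337432 + 311) = -514299/337743 = -514299*1/337743 = -171433/112581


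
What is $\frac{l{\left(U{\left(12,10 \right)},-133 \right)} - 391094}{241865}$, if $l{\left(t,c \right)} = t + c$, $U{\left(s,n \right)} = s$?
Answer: $- \frac{78243}{48373} \approx -1.6175$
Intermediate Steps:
$l{\left(t,c \right)} = c + t$
$\frac{l{\left(U{\left(12,10 \right)},-133 \right)} - 391094}{241865} = \frac{\left(-133 + 12\right) - 391094}{241865} = \left(-121 - 391094\right) \frac{1}{241865} = \left(-391215\right) \frac{1}{241865} = - \frac{78243}{48373}$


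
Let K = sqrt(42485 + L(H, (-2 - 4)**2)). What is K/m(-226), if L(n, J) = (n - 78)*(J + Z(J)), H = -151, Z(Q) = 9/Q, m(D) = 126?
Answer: sqrt(136735)/252 ≈ 1.4674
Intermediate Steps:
L(n, J) = (-78 + n)*(J + 9/J) (L(n, J) = (n - 78)*(J + 9/J) = (-78 + n)*(J + 9/J))
K = sqrt(136735)/2 (K = sqrt(42485 + (-702 + 9*(-151) + ((-2 - 4)**2)**2*(-78 - 151))/((-2 - 4)**2)) = sqrt(42485 + (-702 - 1359 + ((-6)**2)**2*(-229))/((-6)**2)) = sqrt(42485 + (-702 - 1359 + 36**2*(-229))/36) = sqrt(42485 + (-702 - 1359 + 1296*(-229))/36) = sqrt(42485 + (-702 - 1359 - 296784)/36) = sqrt(42485 + (1/36)*(-298845)) = sqrt(42485 - 33205/4) = sqrt(136735/4) = sqrt(136735)/2 ≈ 184.89)
K/m(-226) = (sqrt(136735)/2)/126 = (sqrt(136735)/2)*(1/126) = sqrt(136735)/252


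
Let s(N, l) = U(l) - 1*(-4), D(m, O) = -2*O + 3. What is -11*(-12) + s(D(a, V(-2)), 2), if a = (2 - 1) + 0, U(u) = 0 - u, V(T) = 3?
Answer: 134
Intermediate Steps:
U(u) = -u
a = 1 (a = 1 + 0 = 1)
D(m, O) = 3 - 2*O
s(N, l) = 4 - l (s(N, l) = -l - 1*(-4) = -l + 4 = 4 - l)
-11*(-12) + s(D(a, V(-2)), 2) = -11*(-12) + (4 - 1*2) = 132 + (4 - 2) = 132 + 2 = 134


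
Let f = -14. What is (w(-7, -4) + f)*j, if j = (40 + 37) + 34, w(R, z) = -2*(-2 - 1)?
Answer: -888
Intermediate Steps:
w(R, z) = 6 (w(R, z) = -2*(-3) = 6)
j = 111 (j = 77 + 34 = 111)
(w(-7, -4) + f)*j = (6 - 14)*111 = -8*111 = -888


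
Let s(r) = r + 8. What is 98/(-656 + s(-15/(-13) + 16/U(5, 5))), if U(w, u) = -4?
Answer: -1274/8461 ≈ -0.15057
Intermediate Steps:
s(r) = 8 + r
98/(-656 + s(-15/(-13) + 16/U(5, 5))) = 98/(-656 + (8 + (-15/(-13) + 16/(-4)))) = 98/(-656 + (8 + (-15*(-1/13) + 16*(-1/4)))) = 98/(-656 + (8 + (15/13 - 4))) = 98/(-656 + (8 - 37/13)) = 98/(-656 + 67/13) = 98/(-8461/13) = 98*(-13/8461) = -1274/8461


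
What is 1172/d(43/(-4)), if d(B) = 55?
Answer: 1172/55 ≈ 21.309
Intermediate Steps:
1172/d(43/(-4)) = 1172/55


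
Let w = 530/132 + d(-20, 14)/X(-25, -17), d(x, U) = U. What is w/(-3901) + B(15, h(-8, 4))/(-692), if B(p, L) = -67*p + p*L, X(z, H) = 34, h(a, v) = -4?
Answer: 2328992383/1514415012 ≈ 1.5379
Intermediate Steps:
B(p, L) = -67*p + L*p
w = 4967/1122 (w = 530/132 + 14/34 = 530*(1/132) + 14*(1/34) = 265/66 + 7/17 = 4967/1122 ≈ 4.4269)
w/(-3901) + B(15, h(-8, 4))/(-692) = (4967/1122)/(-3901) + (15*(-67 - 4))/(-692) = (4967/1122)*(-1/3901) + (15*(-71))*(-1/692) = -4967/4376922 - 1065*(-1/692) = -4967/4376922 + 1065/692 = 2328992383/1514415012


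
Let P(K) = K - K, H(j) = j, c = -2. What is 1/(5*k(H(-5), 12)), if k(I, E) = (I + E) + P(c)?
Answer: 1/35 ≈ 0.028571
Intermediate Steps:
P(K) = 0
k(I, E) = E + I (k(I, E) = (I + E) + 0 = (E + I) + 0 = E + I)
1/(5*k(H(-5), 12)) = 1/(5*(12 - 5)) = 1/(5*7) = 1/35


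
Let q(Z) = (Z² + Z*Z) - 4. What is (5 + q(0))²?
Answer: 1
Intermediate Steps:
q(Z) = -4 + 2*Z² (q(Z) = (Z² + Z²) - 4 = 2*Z² - 4 = -4 + 2*Z²)
(5 + q(0))² = (5 + (-4 + 2*0²))² = (5 + (-4 + 2*0))² = (5 + (-4 + 0))² = (5 - 4)² = 1² = 1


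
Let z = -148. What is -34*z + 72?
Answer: 5104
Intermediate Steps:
-34*z + 72 = -34*(-148) + 72 = 5032 + 72 = 5104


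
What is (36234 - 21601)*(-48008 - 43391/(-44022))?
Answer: -30924866898905/44022 ≈ -7.0249e+8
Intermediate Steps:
(36234 - 21601)*(-48008 - 43391/(-44022)) = 14633*(-48008 - 43391*(-1/44022)) = 14633*(-48008 + 43391/44022) = 14633*(-2113364785/44022) = -30924866898905/44022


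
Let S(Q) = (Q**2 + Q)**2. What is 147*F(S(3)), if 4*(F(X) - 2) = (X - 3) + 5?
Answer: 11319/2 ≈ 5659.5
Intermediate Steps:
S(Q) = (Q + Q**2)**2
F(X) = 5/2 + X/4 (F(X) = 2 + ((X - 3) + 5)/4 = 2 + ((-3 + X) + 5)/4 = 2 + (2 + X)/4 = 2 + (1/2 + X/4) = 5/2 + X/4)
147*F(S(3)) = 147*(5/2 + (3**2*(1 + 3)**2)/4) = 147*(5/2 + (9*4**2)/4) = 147*(5/2 + (9*16)/4) = 147*(5/2 + (1/4)*144) = 147*(5/2 + 36) = 147*(77/2) = 11319/2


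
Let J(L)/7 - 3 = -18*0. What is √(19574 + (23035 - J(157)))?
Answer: 78*√7 ≈ 206.37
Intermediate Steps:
J(L) = 21 (J(L) = 21 + 7*(-18*0) = 21 + 7*0 = 21 + 0 = 21)
√(19574 + (23035 - J(157))) = √(19574 + (23035 - 1*21)) = √(19574 + (23035 - 21)) = √(19574 + 23014) = √42588 = 78*√7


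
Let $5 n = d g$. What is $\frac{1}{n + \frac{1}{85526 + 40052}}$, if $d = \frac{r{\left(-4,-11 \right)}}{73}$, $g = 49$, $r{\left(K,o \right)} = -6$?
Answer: $- \frac{45835970}{36919567} \approx -1.2415$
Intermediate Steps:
$d = - \frac{6}{73} \approx -0.082192$
$n = - \frac{294}{365}$ ($n = \frac{\left(- \frac{6}{73}\right) 49}{5} = \frac{1}{5} \left(- \frac{294}{73}\right) = - \frac{294}{365} \approx -0.80548$)
$\frac{1}{n + \frac{1}{85526 + 40052}} = \frac{1}{- \frac{294}{365} + \frac{1}{85526 + 40052}} = \frac{1}{- \frac{294}{365} + \frac{1}{125578}} = \frac{1}{- \frac{36919567}{45835970}} = - \frac{45835970}{36919567}$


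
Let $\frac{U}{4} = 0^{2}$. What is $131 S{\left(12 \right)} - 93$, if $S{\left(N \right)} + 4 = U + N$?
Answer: $955$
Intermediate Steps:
$U = 0$ ($U = 4 \cdot 0^{2} = 4 \cdot 0 = 0$)
$S{\left(N \right)} = -4 + N$ ($S{\left(N \right)} = -4 + \left(0 + N\right) = -4 + N$)
$131 S{\left(12 \right)} - 93 = 131 \left(-4 + 12\right) - 93 = 131 \cdot 8 - 93 = 1048 - 93 = 955$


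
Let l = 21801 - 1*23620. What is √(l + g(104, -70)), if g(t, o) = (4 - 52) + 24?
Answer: I*√1843 ≈ 42.93*I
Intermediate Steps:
l = -1819 (l = 21801 - 23620 = -1819)
g(t, o) = -24 (g(t, o) = -48 + 24 = -24)
√(l + g(104, -70)) = √(-1819 - 24) = √(-1843) = I*√1843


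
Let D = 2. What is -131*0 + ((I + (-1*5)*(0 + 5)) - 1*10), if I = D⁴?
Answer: -19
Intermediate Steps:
I = 16 (I = 2⁴ = 16)
-131*0 + ((I + (-1*5)*(0 + 5)) - 1*10) = -131*0 + ((16 + (-1*5)*(0 + 5)) - 1*10) = -131*0 + ((16 - 5*5) - 10) = 0 + ((16 - 25) - 10) = 0 + (-9 - 10) = 0 - 19 = -19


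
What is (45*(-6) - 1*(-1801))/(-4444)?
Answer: -1531/4444 ≈ -0.34451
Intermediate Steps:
(45*(-6) - 1*(-1801))/(-4444) = (-270 + 1801)*(-1/4444) = 1531*(-1/4444) = -1531/4444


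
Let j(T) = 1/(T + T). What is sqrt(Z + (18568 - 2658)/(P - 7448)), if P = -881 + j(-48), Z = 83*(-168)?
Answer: 6*I*sqrt(5357926110)/3719 ≈ 118.09*I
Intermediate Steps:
Z = -13944
j(T) = 1/(2*T)
P = -84577/96 (P = -881 + (1/2)/(-48) = -881 + (1/2)*(-1/48) = -881 - 1/96 = -84577/96 ≈ -881.01)
sqrt(Z + (18568 - 2658)/(P - 7448)) = sqrt(-13944 + (18568 - 2658)/(-84577/96 - 7448)) = sqrt(-13944 + 15910/(-799585/96)) = sqrt(-13944 + 15910*(-96/799585)) = sqrt(-13944 - 7104/3719) = sqrt(-51864840/3719) = 6*I*sqrt(5357926110)/3719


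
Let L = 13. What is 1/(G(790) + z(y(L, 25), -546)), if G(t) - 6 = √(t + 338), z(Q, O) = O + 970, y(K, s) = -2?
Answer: 215/91886 - √282/91886 ≈ 0.0021571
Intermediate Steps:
z(Q, O) = 970 + O
G(t) = 6 + √(338 + t) (G(t) = 6 + √(t + 338) = 6 + √(338 + t))
1/(G(790) + z(y(L, 25), -546)) = 1/((6 + √(338 + 790)) + (970 - 546)) = 1/((6 + √1128) + 424) = 1/((6 + 2*√282) + 424) = 1/(430 + 2*√282)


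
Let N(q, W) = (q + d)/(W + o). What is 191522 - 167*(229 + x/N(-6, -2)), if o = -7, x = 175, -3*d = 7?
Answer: 121716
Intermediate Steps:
d = -7/3 (d = -1/3*7 = -7/3 ≈ -2.3333)
N(q, W) = (-7/3 + q)/(-7 + W) (N(q, W) = (q - 7/3)/(W - 7) = (-7/3 + q)/(-7 + W))
191522 - 167*(229 + x/N(-6, -2)) = 191522 - 167*(229 + 175/(((-7/3 - 6)/(-7 - 2)))) = 191522 - 167*(229 + 175/((-25/3/(-9)))) = 191522 - 167*(229 + 175/((-1/9*(-25/3)))) = 191522 - 167*(229 + 175/(25/27)) = 191522 - 167*(229 + 175*(27/25)) = 191522 - 167*(229 + 189) = 191522 - 167*418 = 191522 - 69806 = 121716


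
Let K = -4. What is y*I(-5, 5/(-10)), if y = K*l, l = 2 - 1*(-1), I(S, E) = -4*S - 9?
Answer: -132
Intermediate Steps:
I(S, E) = -9 - 4*S
l = 3 (l = 2 + 1 = 3)
y = -12 (y = -4*3 = -12)
y*I(-5, 5/(-10)) = -12*(-9 - 4*(-5)) = -12*(-9 + 20) = -12*11 = -132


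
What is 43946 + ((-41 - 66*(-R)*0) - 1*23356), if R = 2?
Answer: 20549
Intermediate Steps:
43946 + ((-41 - 66*(-R)*0) - 1*23356) = 43946 + ((-41 - 66*(-1*2)*0) - 1*23356) = 43946 + ((-41 - (-132)*0) - 23356) = 43946 + ((-41 - 66*0) - 23356) = 43946 + ((-41 + 0) - 23356) = 43946 + (-41 - 23356) = 43946 - 23397 = 20549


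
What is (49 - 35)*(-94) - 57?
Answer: -1373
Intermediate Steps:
(49 - 35)*(-94) - 57 = 14*(-94) - 57 = -1316 - 57 = -1373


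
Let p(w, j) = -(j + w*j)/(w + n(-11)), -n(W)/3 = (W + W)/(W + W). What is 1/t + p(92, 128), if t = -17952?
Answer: -213700697/1597728 ≈ -133.75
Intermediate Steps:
n(W) = -3 (n(W) = -3*(W + W)/(W + W) = -3*2*W/(2*W) = -3*2*W*1/(2*W) = -3*1 = -3)
p(w, j) = -(j + j*w)/(-3 + w) (p(w, j) = -(j + w*j)/(w - 3) = -(j + j*w)/(-3 + w))
1/t + p(92, 128) = 1/(-17952) - 1*128*(1 + 92)/(-3 + 92) = -1/17952 - 1*128*93/89 = -1/17952 - 1*128*1/89*93 = -1/17952 - 11904/89 = -213700697/1597728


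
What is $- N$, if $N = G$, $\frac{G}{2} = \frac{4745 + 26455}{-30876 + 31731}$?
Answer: $- \frac{4160}{57} \approx -72.982$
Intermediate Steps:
$G = \frac{4160}{57}$ ($G = 2 \frac{4745 + 26455}{-30876 + 31731} = 2 \cdot \frac{31200}{855} = 2 \cdot 31200 \cdot \frac{1}{855} = 2 \cdot \frac{2080}{57} = \frac{4160}{57} \approx 72.982$)
$N = \frac{4160}{57} \approx 72.982$
$- N = \left(-1\right) \frac{4160}{57} = - \frac{4160}{57}$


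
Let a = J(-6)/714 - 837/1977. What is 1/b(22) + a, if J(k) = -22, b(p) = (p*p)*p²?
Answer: -25030486849/55111769328 ≈ -0.45418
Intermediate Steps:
b(p) = p⁴ (b(p) = p²*p² = p⁴)
a = -106852/235263 (a = -22/714 - 837/1977 = -22*1/714 - 837*1/1977 = -11/357 - 279/659 = -106852/235263 ≈ -0.45418)
1/b(22) + a = 1/(22⁴) - 106852/235263 = 1/234256 - 106852/235263 = -25030486849/55111769328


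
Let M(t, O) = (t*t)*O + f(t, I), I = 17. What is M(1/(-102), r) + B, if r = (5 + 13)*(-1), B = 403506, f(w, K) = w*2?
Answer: 699679367/1734 ≈ 4.0351e+5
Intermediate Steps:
f(w, K) = 2*w
r = -18 (r = 18*(-1) = -18)
M(t, O) = 2*t + O*t² (M(t, O) = (t*t)*O + 2*t = t²*O + 2*t = O*t² + 2*t = 2*t + O*t²)
M(1/(-102), r) + B = (2 - 18/(-102))/(-102) + 403506 = -(2 - 18*(-1/102))/102 + 403506 = -(2 + 3/17)/102 + 403506 = -1/102*37/17 + 403506 = -37/1734 + 403506 = 699679367/1734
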